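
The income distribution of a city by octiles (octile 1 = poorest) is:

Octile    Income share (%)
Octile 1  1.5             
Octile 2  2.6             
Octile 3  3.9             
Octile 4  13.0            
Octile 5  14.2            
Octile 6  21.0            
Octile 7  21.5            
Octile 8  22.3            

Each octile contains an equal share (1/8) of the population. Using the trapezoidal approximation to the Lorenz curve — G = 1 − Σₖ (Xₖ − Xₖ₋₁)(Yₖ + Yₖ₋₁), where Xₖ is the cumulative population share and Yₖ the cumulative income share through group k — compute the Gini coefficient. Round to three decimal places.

Cumulative income shares Yₖ: 0.0150, 0.0410, 0.0800, 0.2100, 0.3520, 0.5620, 0.7770, 1.0000
Σ (Xₖ−Xₖ₋₁)(Yₖ+Yₖ₋₁) = (1/8)(0.0150+0.0000) + (1/8)(0.0410+0.0150) + (1/8)(0.0800+0.0410) + (1/8)(0.2100+0.0800) + (1/8)(0.3520+0.2100) + (1/8)(0.5620+0.3520) + (1/8)(0.7770+0.5620) + (1/8)(1.0000+0.7770)
  = 0.0019 + 0.0070 + 0.0151 + 0.0363 + 0.0703 + 0.1142 + 0.1674 + 0.2221 = 0.6342
G = 1 − 0.6342 = 0.3658

0.366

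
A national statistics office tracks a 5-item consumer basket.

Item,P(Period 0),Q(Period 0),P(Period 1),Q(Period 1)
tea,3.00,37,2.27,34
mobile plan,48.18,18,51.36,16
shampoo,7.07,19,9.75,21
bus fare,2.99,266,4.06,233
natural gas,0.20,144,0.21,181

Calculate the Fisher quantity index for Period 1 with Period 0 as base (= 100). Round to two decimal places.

90.60

Laspeyres component (base-period weights):
ΣP(Period 0)Q(Period 1) = 3.00×34 + 48.18×16 + 7.07×21 + 2.99×233 + 0.20×181 = 102 + 770.88 + 148.47 + 696.67 + 36.2 = 1754.22
ΣP(Period 0)Q(Period 0) = 3.00×37 + 48.18×18 + 7.07×19 + 2.99×266 + 0.20×144 = 111 + 867.24 + 134.33 + 795.34 + 28.8 = 1936.71
L = 1754.22 / 1936.71 × 100 = 90.5773
Paasche component (current-period weights):
ΣP(Period 1)Q(Period 1) = 2.27×34 + 51.36×16 + 9.75×21 + 4.06×233 + 0.21×181 = 77.18 + 821.76 + 204.75 + 945.98 + 38.01 = 2087.68
ΣP(Period 1)Q(Period 0) = 2.27×37 + 51.36×18 + 9.75×19 + 4.06×266 + 0.21×144 = 83.99 + 924.48 + 185.25 + 1079.96 + 30.24 = 2303.92
P = 2087.68 / 2303.92 × 100 = 90.6143
Fisher = √(L × P) = √(90.5773 × 90.6143) = 90.5958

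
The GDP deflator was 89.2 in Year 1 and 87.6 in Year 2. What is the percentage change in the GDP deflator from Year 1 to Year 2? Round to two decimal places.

-1.79%

Change = (87.6 − 89.2) / 89.2 × 100
       = -1.6 / 89.2 × 100 = -1.7937%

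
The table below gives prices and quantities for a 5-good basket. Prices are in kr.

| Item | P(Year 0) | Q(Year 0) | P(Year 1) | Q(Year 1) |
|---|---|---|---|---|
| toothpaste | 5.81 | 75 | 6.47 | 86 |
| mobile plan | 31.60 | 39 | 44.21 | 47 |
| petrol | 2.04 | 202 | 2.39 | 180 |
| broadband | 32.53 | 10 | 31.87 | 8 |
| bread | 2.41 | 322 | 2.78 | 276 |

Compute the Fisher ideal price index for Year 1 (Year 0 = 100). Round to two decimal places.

Laspeyres component (base-period weights):
ΣP(Year 1)Q(Year 0) = 6.47×75 + 44.21×39 + 2.39×202 + 31.87×10 + 2.78×322 = 485.25 + 1724.19 + 482.78 + 318.7 + 895.16 = 3906.08
ΣP(Year 0)Q(Year 0) = 5.81×75 + 31.60×39 + 2.04×202 + 32.53×10 + 2.41×322 = 435.75 + 1232.4 + 412.08 + 325.3 + 776.02 = 3181.55
L = 3906.08 / 3181.55 × 100 = 122.7729
Paasche component (current-period weights):
ΣP(Year 1)Q(Year 1) = 6.47×86 + 44.21×47 + 2.39×180 + 31.87×8 + 2.78×276 = 556.42 + 2077.87 + 430.2 + 254.96 + 767.28 = 4086.73
ΣP(Year 0)Q(Year 1) = 5.81×86 + 31.60×47 + 2.04×180 + 32.53×8 + 2.41×276 = 499.66 + 1485.2 + 367.2 + 260.24 + 665.16 = 3277.46
P = 4086.73 / 3277.46 × 100 = 124.6920
Fisher = √(L × P) = √(122.7729 × 124.6920) = 123.7287

123.73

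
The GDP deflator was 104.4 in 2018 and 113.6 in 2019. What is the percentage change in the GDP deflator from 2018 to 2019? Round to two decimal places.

Change = (113.6 − 104.4) / 104.4 × 100
       = 9.2 / 104.4 × 100 = 8.8123%

8.81%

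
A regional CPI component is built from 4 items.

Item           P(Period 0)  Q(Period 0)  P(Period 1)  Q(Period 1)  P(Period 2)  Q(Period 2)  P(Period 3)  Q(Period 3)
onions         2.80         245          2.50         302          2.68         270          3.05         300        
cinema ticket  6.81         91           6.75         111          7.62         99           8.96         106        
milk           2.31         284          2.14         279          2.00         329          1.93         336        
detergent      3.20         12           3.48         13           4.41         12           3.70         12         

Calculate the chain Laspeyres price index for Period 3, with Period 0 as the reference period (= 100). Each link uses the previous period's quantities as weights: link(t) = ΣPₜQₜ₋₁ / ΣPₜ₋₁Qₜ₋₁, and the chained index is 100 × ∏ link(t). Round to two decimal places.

Link Period 0→Period 1:
ΣP(Period 1)Q(Period 0) = 2.50×245 + 6.75×91 + 2.14×284 + 3.48×12 = 612.5 + 614.25 + 607.76 + 41.76 = 1876.27
ΣP(Period 0)Q(Period 0) = 2.80×245 + 6.81×91 + 2.31×284 + 3.20×12 = 686 + 619.71 + 656.04 + 38.4 = 2000.15
link = 1876.27/2000.15 = 0.938065
Link Period 1→Period 2:
ΣP(Period 2)Q(Period 1) = 2.68×302 + 7.62×111 + 2.00×279 + 4.41×13 = 809.36 + 845.82 + 558 + 57.33 = 2270.51
ΣP(Period 1)Q(Period 1) = 2.50×302 + 6.75×111 + 2.14×279 + 3.48×13 = 755 + 749.25 + 597.06 + 45.24 = 2146.55
link = 2270.51/2146.55 = 1.057748
Link Period 2→Period 3:
ΣP(Period 3)Q(Period 2) = 3.05×270 + 8.96×99 + 1.93×329 + 3.70×12 = 823.5 + 887.04 + 634.97 + 44.4 = 2389.91
ΣP(Period 2)Q(Period 2) = 2.68×270 + 7.62×99 + 2.00×329 + 4.41×12 = 723.6 + 754.38 + 658 + 52.92 = 2188.9
link = 2389.91/2188.9 = 1.091832
Chained index = 100 × 0.938065 × 1.057748 × 1.091832 = 108.3355

108.34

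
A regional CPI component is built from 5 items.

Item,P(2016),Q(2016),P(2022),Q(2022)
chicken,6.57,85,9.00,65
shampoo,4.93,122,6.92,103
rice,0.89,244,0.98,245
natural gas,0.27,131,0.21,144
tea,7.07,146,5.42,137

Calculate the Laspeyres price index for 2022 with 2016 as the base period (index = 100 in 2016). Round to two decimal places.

109.10

Laspeyres price index uses base-period quantities as weights.
ΣP(2022)·Q(2016) = 9.00×85 + 6.92×122 + 0.98×244 + 0.21×131 + 5.42×146 = 765 + 844.24 + 239.12 + 27.51 + 791.32 = 2667.19
ΣP(2016)·Q(2016) = 6.57×85 + 4.93×122 + 0.89×244 + 0.27×131 + 7.07×146 = 558.45 + 601.46 + 217.16 + 35.37 + 1032.22 = 2444.66
Index = 2667.19 / 2444.66 × 100 = 109.1027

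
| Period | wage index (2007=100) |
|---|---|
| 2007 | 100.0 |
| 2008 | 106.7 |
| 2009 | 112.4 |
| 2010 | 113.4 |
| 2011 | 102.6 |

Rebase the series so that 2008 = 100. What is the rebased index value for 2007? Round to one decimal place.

93.7

Rebased(2007) = 100.0 / 106.7 × 100 = 93.7207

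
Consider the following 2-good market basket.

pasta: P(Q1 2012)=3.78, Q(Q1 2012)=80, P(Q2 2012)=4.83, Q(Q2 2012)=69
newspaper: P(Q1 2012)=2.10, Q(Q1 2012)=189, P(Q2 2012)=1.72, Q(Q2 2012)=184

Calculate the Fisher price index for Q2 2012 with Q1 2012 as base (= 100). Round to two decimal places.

101.06

Laspeyres component (base-period weights):
ΣP(Q2 2012)Q(Q1 2012) = 4.83×80 + 1.72×189 = 386.4 + 325.08 = 711.48
ΣP(Q1 2012)Q(Q1 2012) = 3.78×80 + 2.10×189 = 302.4 + 396.9 = 699.3
L = 711.48 / 699.3 × 100 = 101.7417
Paasche component (current-period weights):
ΣP(Q2 2012)Q(Q2 2012) = 4.83×69 + 1.72×184 = 333.27 + 316.48 = 649.75
ΣP(Q1 2012)Q(Q2 2012) = 3.78×69 + 2.10×184 = 260.82 + 386.4 = 647.22
P = 649.75 / 647.22 × 100 = 100.3909
Fisher = √(L × P) = √(101.7417 × 100.3909) = 101.0641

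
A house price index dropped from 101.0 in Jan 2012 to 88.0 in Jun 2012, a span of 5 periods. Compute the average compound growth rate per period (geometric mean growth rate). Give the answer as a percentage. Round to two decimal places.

Growth factor = (88.0/101.0)^(1/5) = (0.871287)^(1/5) = 0.972819
Growth rate = 0.972819 − 1 = -0.027181 = -2.7181%

-2.72%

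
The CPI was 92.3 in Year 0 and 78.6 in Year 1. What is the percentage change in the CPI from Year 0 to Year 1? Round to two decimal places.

Change = (78.6 − 92.3) / 92.3 × 100
       = -13.7 / 92.3 × 100 = -14.8429%

-14.84%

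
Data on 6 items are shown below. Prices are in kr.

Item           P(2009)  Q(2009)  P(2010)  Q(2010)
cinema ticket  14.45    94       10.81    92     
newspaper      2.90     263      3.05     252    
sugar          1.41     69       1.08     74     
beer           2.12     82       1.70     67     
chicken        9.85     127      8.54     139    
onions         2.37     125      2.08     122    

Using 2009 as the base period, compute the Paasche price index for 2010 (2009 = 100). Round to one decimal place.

85.7

Paasche price index uses current-period quantities as weights.
ΣP(2010)·Q(2010) = 10.81×92 + 3.05×252 + 1.08×74 + 1.70×67 + 8.54×139 + 2.08×122 = 994.52 + 768.6 + 79.92 + 113.9 + 1187.06 + 253.76 = 3397.76
ΣP(2009)·Q(2010) = 14.45×92 + 2.90×252 + 1.41×74 + 2.12×67 + 9.85×139 + 2.37×122 = 1329.4 + 730.8 + 104.34 + 142.04 + 1369.15 + 289.14 = 3964.87
Index = 3397.76 / 3964.87 × 100 = 85.6966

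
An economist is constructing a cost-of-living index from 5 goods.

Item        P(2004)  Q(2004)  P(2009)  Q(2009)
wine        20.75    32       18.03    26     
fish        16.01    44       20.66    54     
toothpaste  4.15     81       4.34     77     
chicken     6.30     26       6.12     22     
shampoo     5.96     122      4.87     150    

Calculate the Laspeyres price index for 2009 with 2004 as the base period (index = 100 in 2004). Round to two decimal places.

99.82

Laspeyres price index uses base-period quantities as weights.
ΣP(2009)·Q(2004) = 18.03×32 + 20.66×44 + 4.34×81 + 6.12×26 + 4.87×122 = 576.96 + 909.04 + 351.54 + 159.12 + 594.14 = 2590.8
ΣP(2004)·Q(2004) = 20.75×32 + 16.01×44 + 4.15×81 + 6.30×26 + 5.96×122 = 664 + 704.44 + 336.15 + 163.8 + 727.12 = 2595.51
Index = 2590.8 / 2595.51 × 100 = 99.8185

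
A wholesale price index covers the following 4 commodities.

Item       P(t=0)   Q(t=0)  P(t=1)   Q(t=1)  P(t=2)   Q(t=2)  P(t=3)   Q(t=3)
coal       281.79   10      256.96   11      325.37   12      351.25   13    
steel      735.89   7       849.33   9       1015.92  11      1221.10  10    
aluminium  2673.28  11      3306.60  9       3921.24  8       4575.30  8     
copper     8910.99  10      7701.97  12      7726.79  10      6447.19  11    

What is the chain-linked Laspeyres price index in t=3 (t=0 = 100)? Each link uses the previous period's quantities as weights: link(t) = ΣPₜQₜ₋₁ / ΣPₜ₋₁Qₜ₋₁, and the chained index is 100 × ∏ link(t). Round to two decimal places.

98.12

Link t=0→t=1:
ΣP(t=1)Q(t=0) = 256.96×10 + 849.33×7 + 3306.60×11 + 7701.97×10 = 2569.6 + 5945.31 + 36372.6 + 77019.7 = 121907.21
ΣP(t=0)Q(t=0) = 281.79×10 + 735.89×7 + 2673.28×11 + 8910.99×10 = 2817.9 + 5151.23 + 29406.08 + 89109.9 = 126485.11
link = 121907.21/126485.11 = 0.963807
Link t=1→t=2:
ΣP(t=2)Q(t=1) = 325.37×11 + 1015.92×9 + 3921.24×9 + 7726.79×12 = 3579.07 + 9143.28 + 35291.16 + 92721.48 = 140734.99
ΣP(t=1)Q(t=1) = 256.96×11 + 849.33×9 + 3306.60×9 + 7701.97×12 = 2826.56 + 7643.97 + 29759.4 + 92423.64 = 132653.57
link = 140734.99/132653.57 = 1.060921
Link t=2→t=3:
ΣP(t=3)Q(t=2) = 351.25×12 + 1221.10×11 + 4575.30×8 + 6447.19×10 = 4215 + 13432.1 + 36602.4 + 64471.9 = 118721.4
ΣP(t=2)Q(t=2) = 325.37×12 + 1015.92×11 + 3921.24×8 + 7726.79×10 = 3904.44 + 11175.12 + 31369.92 + 77267.9 = 123717.38
link = 118721.4/123717.38 = 0.959618
Chained index = 100 × 0.963807 × 1.060921 × 0.959618 = 98.1231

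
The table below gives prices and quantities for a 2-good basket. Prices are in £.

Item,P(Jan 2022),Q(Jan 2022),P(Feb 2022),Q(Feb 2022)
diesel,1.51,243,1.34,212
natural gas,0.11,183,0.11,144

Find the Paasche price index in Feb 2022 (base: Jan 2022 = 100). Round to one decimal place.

89.3

Paasche price index uses current-period quantities as weights.
ΣP(Feb 2022)·Q(Feb 2022) = 1.34×212 + 0.11×144 = 284.08 + 15.84 = 299.92
ΣP(Jan 2022)·Q(Feb 2022) = 1.51×212 + 0.11×144 = 320.12 + 15.84 = 335.96
Index = 299.92 / 335.96 × 100 = 89.2725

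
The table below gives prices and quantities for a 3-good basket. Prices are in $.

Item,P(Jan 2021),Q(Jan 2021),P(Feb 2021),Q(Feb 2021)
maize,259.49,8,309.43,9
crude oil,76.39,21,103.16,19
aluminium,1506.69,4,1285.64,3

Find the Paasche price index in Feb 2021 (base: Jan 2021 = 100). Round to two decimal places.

103.55

Paasche price index uses current-period quantities as weights.
ΣP(Feb 2021)·Q(Feb 2021) = 309.43×9 + 103.16×19 + 1285.64×3 = 2784.87 + 1960.04 + 3856.92 = 8601.83
ΣP(Jan 2021)·Q(Feb 2021) = 259.49×9 + 76.39×19 + 1506.69×3 = 2335.41 + 1451.41 + 4520.07 = 8306.89
Index = 8601.83 / 8306.89 × 100 = 103.5505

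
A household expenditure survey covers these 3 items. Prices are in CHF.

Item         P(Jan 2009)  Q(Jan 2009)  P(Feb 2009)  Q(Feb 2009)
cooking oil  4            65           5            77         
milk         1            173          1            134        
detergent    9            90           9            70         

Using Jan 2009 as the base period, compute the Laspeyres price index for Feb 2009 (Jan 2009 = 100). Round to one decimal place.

Laspeyres price index uses base-period quantities as weights.
ΣP(Feb 2009)·Q(Jan 2009) = 5×65 + 1×173 + 9×90 = 325 + 173 + 810 = 1308
ΣP(Jan 2009)·Q(Jan 2009) = 4×65 + 1×173 + 9×90 = 260 + 173 + 810 = 1243
Index = 1308 / 1243 × 100 = 105.2293

105.2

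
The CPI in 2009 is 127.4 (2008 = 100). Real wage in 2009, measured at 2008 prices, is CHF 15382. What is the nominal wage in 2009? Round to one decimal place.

19596.7

Nominal = Real × (Index/100) = 15382 × (127.4/100)
        = 15382 × 1.274 = 19596.6680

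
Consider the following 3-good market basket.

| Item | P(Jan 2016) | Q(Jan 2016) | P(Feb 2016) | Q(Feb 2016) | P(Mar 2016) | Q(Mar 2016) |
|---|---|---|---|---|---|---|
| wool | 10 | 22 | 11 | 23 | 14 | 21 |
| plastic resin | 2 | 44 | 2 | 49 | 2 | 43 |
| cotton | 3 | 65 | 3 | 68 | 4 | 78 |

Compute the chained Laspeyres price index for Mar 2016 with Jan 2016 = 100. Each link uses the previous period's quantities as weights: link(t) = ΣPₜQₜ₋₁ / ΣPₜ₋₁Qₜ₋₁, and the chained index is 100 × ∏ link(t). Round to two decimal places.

Link Jan 2016→Feb 2016:
ΣP(Feb 2016)Q(Jan 2016) = 11×22 + 2×44 + 3×65 = 242 + 88 + 195 = 525
ΣP(Jan 2016)Q(Jan 2016) = 10×22 + 2×44 + 3×65 = 220 + 88 + 195 = 503
link = 525/503 = 1.043738
Link Feb 2016→Mar 2016:
ΣP(Mar 2016)Q(Feb 2016) = 14×23 + 2×49 + 4×68 = 322 + 98 + 272 = 692
ΣP(Feb 2016)Q(Feb 2016) = 11×23 + 2×49 + 3×68 = 253 + 98 + 204 = 555
link = 692/555 = 1.246847
Chained index = 100 × 1.043738 × 1.246847 = 130.1381

130.14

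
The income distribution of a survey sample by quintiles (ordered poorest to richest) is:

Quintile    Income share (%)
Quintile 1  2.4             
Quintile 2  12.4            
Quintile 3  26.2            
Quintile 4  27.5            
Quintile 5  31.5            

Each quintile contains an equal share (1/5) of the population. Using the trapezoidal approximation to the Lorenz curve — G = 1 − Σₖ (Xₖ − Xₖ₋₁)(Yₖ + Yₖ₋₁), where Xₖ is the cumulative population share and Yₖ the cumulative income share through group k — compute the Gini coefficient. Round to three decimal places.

Cumulative income shares Yₖ: 0.0240, 0.1480, 0.4100, 0.6850, 1.0000
Σ (Xₖ−Xₖ₋₁)(Yₖ+Yₖ₋₁) = (1/5)(0.0240+0.0000) + (1/5)(0.1480+0.0240) + (1/5)(0.4100+0.1480) + (1/5)(0.6850+0.4100) + (1/5)(1.0000+0.6850)
  = 0.0048 + 0.0344 + 0.1116 + 0.2190 + 0.3370 = 0.7068
G = 1 − 0.7068 = 0.2932

0.293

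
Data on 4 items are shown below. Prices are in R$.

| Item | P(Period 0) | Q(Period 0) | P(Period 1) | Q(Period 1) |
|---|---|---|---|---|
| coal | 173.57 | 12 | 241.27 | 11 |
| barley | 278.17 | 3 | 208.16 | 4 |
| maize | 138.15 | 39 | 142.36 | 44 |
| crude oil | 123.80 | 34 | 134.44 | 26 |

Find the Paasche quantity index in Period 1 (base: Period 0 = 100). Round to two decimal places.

Paasche quantity index uses current-period prices as weights.
ΣP(Period 1)·Q(Period 1) = 241.27×11 + 208.16×4 + 142.36×44 + 134.44×26 = 2653.97 + 832.64 + 6263.84 + 3495.44 = 13245.89
ΣP(Period 1)·Q(Period 0) = 241.27×12 + 208.16×3 + 142.36×39 + 134.44×34 = 2895.24 + 624.48 + 5552.04 + 4570.96 = 13642.72
Index = 13245.89 / 13642.72 × 100 = 97.0913

97.09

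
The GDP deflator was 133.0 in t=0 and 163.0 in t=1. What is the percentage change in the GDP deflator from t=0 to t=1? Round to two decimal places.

22.56%

Change = (163.0 − 133.0) / 133.0 × 100
       = 30.0 / 133.0 × 100 = 22.5564%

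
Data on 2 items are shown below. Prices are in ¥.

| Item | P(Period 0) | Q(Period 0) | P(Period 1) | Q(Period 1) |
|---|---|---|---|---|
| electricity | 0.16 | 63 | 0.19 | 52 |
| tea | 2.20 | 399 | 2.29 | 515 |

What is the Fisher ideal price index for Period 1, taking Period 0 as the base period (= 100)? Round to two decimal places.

104.23

Laspeyres component (base-period weights):
ΣP(Period 1)Q(Period 0) = 0.19×63 + 2.29×399 = 11.97 + 913.71 = 925.68
ΣP(Period 0)Q(Period 0) = 0.16×63 + 2.20×399 = 10.08 + 877.8 = 887.88
L = 925.68 / 887.88 × 100 = 104.2573
Paasche component (current-period weights):
ΣP(Period 1)Q(Period 1) = 0.19×52 + 2.29×515 = 9.88 + 1179.35 = 1189.23
ΣP(Period 0)Q(Period 1) = 0.16×52 + 2.20×515 = 8.32 + 1133 = 1141.32
P = 1189.23 / 1141.32 × 100 = 104.1978
Fisher = √(L × P) = √(104.2573 × 104.1978) = 104.2275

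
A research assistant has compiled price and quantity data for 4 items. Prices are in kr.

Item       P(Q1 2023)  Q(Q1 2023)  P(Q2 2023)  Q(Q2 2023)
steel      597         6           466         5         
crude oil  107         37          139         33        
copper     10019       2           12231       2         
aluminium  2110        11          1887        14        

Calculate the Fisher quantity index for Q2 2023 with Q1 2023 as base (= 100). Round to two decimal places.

Laspeyres component (base-period weights):
ΣP(Q1 2023)Q(Q2 2023) = 597×5 + 107×33 + 10019×2 + 2110×14 = 2985 + 3531 + 20038 + 29540 = 56094
ΣP(Q1 2023)Q(Q1 2023) = 597×6 + 107×37 + 10019×2 + 2110×11 = 3582 + 3959 + 20038 + 23210 = 50789
L = 56094 / 50789 × 100 = 110.4452
Paasche component (current-period weights):
ΣP(Q2 2023)Q(Q2 2023) = 466×5 + 139×33 + 12231×2 + 1887×14 = 2330 + 4587 + 24462 + 26418 = 57797
ΣP(Q2 2023)Q(Q1 2023) = 466×6 + 139×37 + 12231×2 + 1887×11 = 2796 + 5143 + 24462 + 20757 = 53158
P = 57797 / 53158 × 100 = 108.7268
Fisher = √(L × P) = √(110.4452 × 108.7268) = 109.5826

109.58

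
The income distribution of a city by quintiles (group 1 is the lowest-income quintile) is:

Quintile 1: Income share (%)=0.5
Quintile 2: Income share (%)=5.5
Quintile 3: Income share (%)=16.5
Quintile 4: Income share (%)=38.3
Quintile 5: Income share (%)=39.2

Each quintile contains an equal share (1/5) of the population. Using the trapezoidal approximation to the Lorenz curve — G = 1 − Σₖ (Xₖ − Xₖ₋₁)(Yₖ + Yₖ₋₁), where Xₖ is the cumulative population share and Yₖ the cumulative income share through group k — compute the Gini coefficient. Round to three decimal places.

0.441

Cumulative income shares Yₖ: 0.0050, 0.0600, 0.2250, 0.6080, 1.0000
Σ (Xₖ−Xₖ₋₁)(Yₖ+Yₖ₋₁) = (1/5)(0.0050+0.0000) + (1/5)(0.0600+0.0050) + (1/5)(0.2250+0.0600) + (1/5)(0.6080+0.2250) + (1/5)(1.0000+0.6080)
  = 0.0010 + 0.0130 + 0.0570 + 0.1666 + 0.3216 = 0.5592
G = 1 − 0.5592 = 0.4408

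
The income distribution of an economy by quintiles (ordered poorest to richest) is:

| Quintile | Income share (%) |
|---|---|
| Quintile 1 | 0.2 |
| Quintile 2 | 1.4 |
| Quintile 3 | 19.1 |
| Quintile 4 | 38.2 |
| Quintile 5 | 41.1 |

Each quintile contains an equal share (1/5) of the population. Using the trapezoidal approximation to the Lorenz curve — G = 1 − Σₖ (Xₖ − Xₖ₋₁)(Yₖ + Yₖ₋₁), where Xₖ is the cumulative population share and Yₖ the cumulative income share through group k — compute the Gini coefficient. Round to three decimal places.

0.474

Cumulative income shares Yₖ: 0.0020, 0.0160, 0.2070, 0.5890, 1.0000
Σ (Xₖ−Xₖ₋₁)(Yₖ+Yₖ₋₁) = (1/5)(0.0020+0.0000) + (1/5)(0.0160+0.0020) + (1/5)(0.2070+0.0160) + (1/5)(0.5890+0.2070) + (1/5)(1.0000+0.5890)
  = 0.0004 + 0.0036 + 0.0446 + 0.1592 + 0.3178 = 0.5256
G = 1 − 0.5256 = 0.4744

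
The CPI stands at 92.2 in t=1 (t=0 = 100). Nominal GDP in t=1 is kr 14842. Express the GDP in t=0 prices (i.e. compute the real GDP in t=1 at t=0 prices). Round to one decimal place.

Real = Nominal ÷ (Index/100) = 14842 ÷ (92.2/100)
     = 14842 ÷ 0.922 = 16097.6139

16097.6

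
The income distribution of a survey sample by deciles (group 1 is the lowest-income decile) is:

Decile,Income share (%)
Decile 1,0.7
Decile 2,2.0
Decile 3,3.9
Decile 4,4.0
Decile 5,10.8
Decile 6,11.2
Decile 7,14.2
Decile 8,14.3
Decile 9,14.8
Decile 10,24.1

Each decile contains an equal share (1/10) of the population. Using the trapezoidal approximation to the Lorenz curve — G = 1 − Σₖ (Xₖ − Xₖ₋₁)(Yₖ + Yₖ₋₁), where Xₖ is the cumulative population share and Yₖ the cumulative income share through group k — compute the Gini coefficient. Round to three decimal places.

Cumulative income shares Yₖ: 0.0070, 0.0270, 0.0660, 0.1060, 0.2140, 0.3260, 0.4680, 0.6110, 0.7590, 1.0000
Σ (Xₖ−Xₖ₋₁)(Yₖ+Yₖ₋₁) = (1/10)(0.0070+0.0000) + (1/10)(0.0270+0.0070) + (1/10)(0.0660+0.0270) + (1/10)(0.1060+0.0660) + (1/10)(0.2140+0.1060) + (1/10)(0.3260+0.2140) + (1/10)(0.4680+0.3260) + (1/10)(0.6110+0.4680) + (1/10)(0.7590+0.6110) + (1/10)(1.0000+0.7590)
  = 0.0007 + 0.0034 + 0.0093 + 0.0172 + 0.0320 + 0.0540 + 0.0794 + 0.1079 + 0.1370 + 0.1759 = 0.6168
G = 1 − 0.6168 = 0.3832

0.383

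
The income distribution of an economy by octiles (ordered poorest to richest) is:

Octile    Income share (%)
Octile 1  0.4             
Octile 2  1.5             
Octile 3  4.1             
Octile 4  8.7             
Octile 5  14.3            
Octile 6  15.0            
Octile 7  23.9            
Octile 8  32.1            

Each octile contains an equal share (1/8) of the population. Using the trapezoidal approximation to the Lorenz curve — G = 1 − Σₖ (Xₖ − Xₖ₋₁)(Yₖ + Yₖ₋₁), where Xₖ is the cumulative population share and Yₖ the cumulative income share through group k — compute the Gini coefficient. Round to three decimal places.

0.465

Cumulative income shares Yₖ: 0.0040, 0.0190, 0.0600, 0.1470, 0.2900, 0.4400, 0.6790, 1.0000
Σ (Xₖ−Xₖ₋₁)(Yₖ+Yₖ₋₁) = (1/8)(0.0040+0.0000) + (1/8)(0.0190+0.0040) + (1/8)(0.0600+0.0190) + (1/8)(0.1470+0.0600) + (1/8)(0.2900+0.1470) + (1/8)(0.4400+0.2900) + (1/8)(0.6790+0.4400) + (1/8)(1.0000+0.6790)
  = 0.0005 + 0.0029 + 0.0099 + 0.0259 + 0.0546 + 0.0913 + 0.1399 + 0.2099 = 0.5348
G = 1 − 0.5348 = 0.4652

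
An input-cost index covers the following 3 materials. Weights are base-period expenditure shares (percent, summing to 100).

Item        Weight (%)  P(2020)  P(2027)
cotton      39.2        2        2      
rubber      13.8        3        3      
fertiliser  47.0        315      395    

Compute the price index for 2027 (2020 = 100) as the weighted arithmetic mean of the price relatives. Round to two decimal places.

111.94

cotton: 39.2 × (2/2) = 39.2 × 1.000000 = 39.2000
rubber: 13.8 × (3/3) = 13.8 × 1.000000 = 13.8000
fertiliser: 47.0 × (395/315) = 47.0 × 1.253968 = 58.9365
Index = Σ wᵢ·(p₁ᵢ/p₀ᵢ) = 39.2000 + 13.8000 + 58.9365 = 111.9365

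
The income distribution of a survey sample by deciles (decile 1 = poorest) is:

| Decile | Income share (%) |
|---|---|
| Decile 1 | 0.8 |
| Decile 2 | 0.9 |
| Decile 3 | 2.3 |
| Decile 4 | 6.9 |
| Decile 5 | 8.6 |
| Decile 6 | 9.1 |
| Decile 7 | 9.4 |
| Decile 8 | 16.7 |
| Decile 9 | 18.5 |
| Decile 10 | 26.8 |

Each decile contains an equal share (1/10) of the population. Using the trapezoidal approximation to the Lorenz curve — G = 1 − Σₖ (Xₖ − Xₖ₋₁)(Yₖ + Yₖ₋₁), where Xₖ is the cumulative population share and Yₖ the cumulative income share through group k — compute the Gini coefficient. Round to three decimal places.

0.437

Cumulative income shares Yₖ: 0.0080, 0.0170, 0.0400, 0.1090, 0.1950, 0.2860, 0.3800, 0.5470, 0.7320, 1.0000
Σ (Xₖ−Xₖ₋₁)(Yₖ+Yₖ₋₁) = (1/10)(0.0080+0.0000) + (1/10)(0.0170+0.0080) + (1/10)(0.0400+0.0170) + (1/10)(0.1090+0.0400) + (1/10)(0.1950+0.1090) + (1/10)(0.2860+0.1950) + (1/10)(0.3800+0.2860) + (1/10)(0.5470+0.3800) + (1/10)(0.7320+0.5470) + (1/10)(1.0000+0.7320)
  = 0.0008 + 0.0025 + 0.0057 + 0.0149 + 0.0304 + 0.0481 + 0.0666 + 0.0927 + 0.1279 + 0.1732 = 0.5628
G = 1 − 0.5628 = 0.4372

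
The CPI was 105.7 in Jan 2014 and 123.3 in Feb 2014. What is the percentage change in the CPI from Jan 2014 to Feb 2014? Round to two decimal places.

16.65%

Change = (123.3 − 105.7) / 105.7 × 100
       = 17.6 / 105.7 × 100 = 16.6509%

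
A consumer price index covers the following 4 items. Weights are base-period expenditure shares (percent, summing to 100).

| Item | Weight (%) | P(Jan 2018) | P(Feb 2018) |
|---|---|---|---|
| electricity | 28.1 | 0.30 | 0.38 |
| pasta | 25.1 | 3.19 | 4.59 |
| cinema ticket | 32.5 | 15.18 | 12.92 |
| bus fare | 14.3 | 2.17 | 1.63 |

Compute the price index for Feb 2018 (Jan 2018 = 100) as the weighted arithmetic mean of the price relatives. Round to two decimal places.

electricity: 28.1 × (0.38/0.30) = 28.1 × 1.266667 = 35.5933
pasta: 25.1 × (4.59/3.19) = 25.1 × 1.438871 = 36.1157
cinema ticket: 32.5 × (12.92/15.18) = 32.5 × 0.851120 = 27.6614
bus fare: 14.3 × (1.63/2.17) = 14.3 × 0.751152 = 10.7415
Index = Σ wᵢ·(p₁ᵢ/p₀ᵢ) = 35.5933 + 36.1157 + 27.6614 + 10.7415 = 110.1119

110.11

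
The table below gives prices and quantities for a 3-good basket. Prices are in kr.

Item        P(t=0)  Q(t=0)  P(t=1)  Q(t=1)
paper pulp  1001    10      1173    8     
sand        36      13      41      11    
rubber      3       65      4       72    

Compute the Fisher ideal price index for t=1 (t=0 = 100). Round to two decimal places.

117.38

Laspeyres component (base-period weights):
ΣP(t=1)Q(t=0) = 1173×10 + 41×13 + 4×65 = 11730 + 533 + 260 = 12523
ΣP(t=0)Q(t=0) = 1001×10 + 36×13 + 3×65 = 10010 + 468 + 195 = 10673
L = 12523 / 10673 × 100 = 117.3335
Paasche component (current-period weights):
ΣP(t=1)Q(t=1) = 1173×8 + 41×11 + 4×72 = 9384 + 451 + 288 = 10123
ΣP(t=0)Q(t=1) = 1001×8 + 36×11 + 3×72 = 8008 + 396 + 216 = 8620
P = 10123 / 8620 × 100 = 117.4362
Fisher = √(L × P) = √(117.3335 × 117.4362) = 117.3848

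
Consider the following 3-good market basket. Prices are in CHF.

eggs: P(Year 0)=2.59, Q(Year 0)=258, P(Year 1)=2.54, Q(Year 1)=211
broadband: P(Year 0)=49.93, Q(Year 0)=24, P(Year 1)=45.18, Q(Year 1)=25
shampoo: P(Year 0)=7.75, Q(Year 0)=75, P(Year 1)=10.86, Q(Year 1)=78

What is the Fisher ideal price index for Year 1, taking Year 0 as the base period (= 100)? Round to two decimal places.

104.53

Laspeyres component (base-period weights):
ΣP(Year 1)Q(Year 0) = 2.54×258 + 45.18×24 + 10.86×75 = 655.32 + 1084.32 + 814.5 = 2554.14
ΣP(Year 0)Q(Year 0) = 2.59×258 + 49.93×24 + 7.75×75 = 668.22 + 1198.32 + 581.25 = 2447.79
L = 2554.14 / 2447.79 × 100 = 104.3447
Paasche component (current-period weights):
ΣP(Year 1)Q(Year 1) = 2.54×211 + 45.18×25 + 10.86×78 = 535.94 + 1129.5 + 847.08 = 2512.52
ΣP(Year 0)Q(Year 1) = 2.59×211 + 49.93×25 + 7.75×78 = 546.49 + 1248.25 + 604.5 = 2399.24
P = 2512.52 / 2399.24 × 100 = 104.7215
Fisher = √(L × P) = √(104.3447 × 104.7215) = 104.5329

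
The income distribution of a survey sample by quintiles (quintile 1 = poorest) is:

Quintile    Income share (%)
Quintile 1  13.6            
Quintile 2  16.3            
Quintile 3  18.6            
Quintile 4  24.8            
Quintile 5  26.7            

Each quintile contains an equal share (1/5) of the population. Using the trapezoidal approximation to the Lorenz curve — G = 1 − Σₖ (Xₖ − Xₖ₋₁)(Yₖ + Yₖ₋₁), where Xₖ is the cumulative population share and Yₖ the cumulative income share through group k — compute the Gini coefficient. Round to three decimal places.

Cumulative income shares Yₖ: 0.1360, 0.2990, 0.4850, 0.7330, 1.0000
Σ (Xₖ−Xₖ₋₁)(Yₖ+Yₖ₋₁) = (1/5)(0.1360+0.0000) + (1/5)(0.2990+0.1360) + (1/5)(0.4850+0.2990) + (1/5)(0.7330+0.4850) + (1/5)(1.0000+0.7330)
  = 0.0272 + 0.0870 + 0.1568 + 0.2436 + 0.3466 = 0.8612
G = 1 − 0.8612 = 0.1388

0.139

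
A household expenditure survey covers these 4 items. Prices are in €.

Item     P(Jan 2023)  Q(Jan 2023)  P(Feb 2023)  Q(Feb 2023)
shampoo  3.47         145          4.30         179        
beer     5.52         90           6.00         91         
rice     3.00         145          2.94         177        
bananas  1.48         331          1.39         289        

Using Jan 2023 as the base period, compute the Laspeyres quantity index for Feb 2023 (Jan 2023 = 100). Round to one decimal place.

Laspeyres quantity index uses base-period prices as weights.
ΣP(Jan 2023)·Q(Feb 2023) = 3.47×179 + 5.52×91 + 3.00×177 + 1.48×289 = 621.13 + 502.32 + 531 + 427.72 = 2082.17
ΣP(Jan 2023)·Q(Jan 2023) = 3.47×145 + 5.52×90 + 3.00×145 + 1.48×331 = 503.15 + 496.8 + 435 + 489.88 = 1924.83
Index = 2082.17 / 1924.83 × 100 = 108.1742

108.2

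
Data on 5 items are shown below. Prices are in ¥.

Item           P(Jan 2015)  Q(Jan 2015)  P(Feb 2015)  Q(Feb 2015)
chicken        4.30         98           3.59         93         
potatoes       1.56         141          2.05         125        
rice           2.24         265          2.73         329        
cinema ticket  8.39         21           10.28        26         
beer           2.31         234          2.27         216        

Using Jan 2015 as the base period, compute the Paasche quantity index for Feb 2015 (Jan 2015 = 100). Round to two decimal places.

Paasche quantity index uses current-period prices as weights.
ΣP(Feb 2015)·Q(Feb 2015) = 3.59×93 + 2.05×125 + 2.73×329 + 10.28×26 + 2.27×216 = 333.87 + 256.25 + 898.17 + 267.28 + 490.32 = 2245.89
ΣP(Feb 2015)·Q(Jan 2015) = 3.59×98 + 2.05×141 + 2.73×265 + 10.28×21 + 2.27×234 = 351.82 + 289.05 + 723.45 + 215.88 + 531.18 = 2111.38
Index = 2245.89 / 2111.38 × 100 = 106.3707

106.37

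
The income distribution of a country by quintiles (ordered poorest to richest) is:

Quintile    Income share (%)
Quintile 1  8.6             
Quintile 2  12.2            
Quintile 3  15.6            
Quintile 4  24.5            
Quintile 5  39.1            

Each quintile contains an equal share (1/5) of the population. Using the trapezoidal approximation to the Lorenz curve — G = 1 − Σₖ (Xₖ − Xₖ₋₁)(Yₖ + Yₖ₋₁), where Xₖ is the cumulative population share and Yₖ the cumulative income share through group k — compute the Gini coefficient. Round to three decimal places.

0.293

Cumulative income shares Yₖ: 0.0860, 0.2080, 0.3640, 0.6090, 1.0000
Σ (Xₖ−Xₖ₋₁)(Yₖ+Yₖ₋₁) = (1/5)(0.0860+0.0000) + (1/5)(0.2080+0.0860) + (1/5)(0.3640+0.2080) + (1/5)(0.6090+0.3640) + (1/5)(1.0000+0.6090)
  = 0.0172 + 0.0588 + 0.1144 + 0.1946 + 0.3218 = 0.7068
G = 1 − 0.7068 = 0.2932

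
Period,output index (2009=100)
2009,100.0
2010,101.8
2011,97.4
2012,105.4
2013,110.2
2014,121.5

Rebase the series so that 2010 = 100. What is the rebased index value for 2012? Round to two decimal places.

103.54

Rebased(2012) = 105.4 / 101.8 × 100 = 103.5363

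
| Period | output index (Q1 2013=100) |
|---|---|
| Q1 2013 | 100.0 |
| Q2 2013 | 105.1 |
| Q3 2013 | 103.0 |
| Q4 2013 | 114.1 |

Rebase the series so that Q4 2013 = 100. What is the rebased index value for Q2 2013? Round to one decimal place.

Rebased(Q2 2013) = 105.1 / 114.1 × 100 = 92.1122

92.1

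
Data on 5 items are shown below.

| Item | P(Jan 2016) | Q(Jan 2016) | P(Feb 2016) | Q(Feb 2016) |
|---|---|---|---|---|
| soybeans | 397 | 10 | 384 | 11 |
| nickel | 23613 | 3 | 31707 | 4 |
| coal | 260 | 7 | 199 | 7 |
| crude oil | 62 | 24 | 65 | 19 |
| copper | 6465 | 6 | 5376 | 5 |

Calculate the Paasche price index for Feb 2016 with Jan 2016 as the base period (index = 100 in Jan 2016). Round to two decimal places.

Paasche price index uses current-period quantities as weights.
ΣP(Feb 2016)·Q(Feb 2016) = 384×11 + 31707×4 + 199×7 + 65×19 + 5376×5 = 4224 + 126828 + 1393 + 1235 + 26880 = 160560
ΣP(Jan 2016)·Q(Feb 2016) = 397×11 + 23613×4 + 260×7 + 62×19 + 6465×5 = 4367 + 94452 + 1820 + 1178 + 32325 = 134142
Index = 160560 / 134142 × 100 = 119.6941

119.69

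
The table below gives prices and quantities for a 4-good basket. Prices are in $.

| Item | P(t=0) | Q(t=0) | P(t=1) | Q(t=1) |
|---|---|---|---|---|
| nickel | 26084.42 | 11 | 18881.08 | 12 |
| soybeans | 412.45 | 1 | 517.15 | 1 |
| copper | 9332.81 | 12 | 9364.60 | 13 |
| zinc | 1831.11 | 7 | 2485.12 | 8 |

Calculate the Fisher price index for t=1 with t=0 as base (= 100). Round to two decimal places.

Laspeyres component (base-period weights):
ΣP(t=1)Q(t=0) = 18881.08×11 + 517.15×1 + 9364.60×12 + 2485.12×7 = 207691.88 + 517.15 + 112375.2 + 17395.84 = 337980.07
ΣP(t=0)Q(t=0) = 26084.42×11 + 412.45×1 + 9332.81×12 + 1831.11×7 = 286928.62 + 412.45 + 111993.72 + 12817.77 = 412152.56
L = 337980.07 / 412152.56 × 100 = 82.0036
Paasche component (current-period weights):
ΣP(t=1)Q(t=1) = 18881.08×12 + 517.15×1 + 9364.60×13 + 2485.12×8 = 226572.96 + 517.15 + 121739.8 + 19880.96 = 368710.87
ΣP(t=0)Q(t=1) = 26084.42×12 + 412.45×1 + 9332.81×13 + 1831.11×8 = 313013.04 + 412.45 + 121326.53 + 14648.88 = 449400.9
P = 368710.87 / 449400.9 × 100 = 82.0450
Fisher = √(L × P) = √(82.0036 × 82.0450) = 82.0243

82.02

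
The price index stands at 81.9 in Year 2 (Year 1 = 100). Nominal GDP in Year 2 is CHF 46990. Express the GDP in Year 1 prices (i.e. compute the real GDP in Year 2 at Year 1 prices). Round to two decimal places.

57374.85

Real = Nominal ÷ (Index/100) = 46990 ÷ (81.9/100)
     = 46990 ÷ 0.819 = 57374.8474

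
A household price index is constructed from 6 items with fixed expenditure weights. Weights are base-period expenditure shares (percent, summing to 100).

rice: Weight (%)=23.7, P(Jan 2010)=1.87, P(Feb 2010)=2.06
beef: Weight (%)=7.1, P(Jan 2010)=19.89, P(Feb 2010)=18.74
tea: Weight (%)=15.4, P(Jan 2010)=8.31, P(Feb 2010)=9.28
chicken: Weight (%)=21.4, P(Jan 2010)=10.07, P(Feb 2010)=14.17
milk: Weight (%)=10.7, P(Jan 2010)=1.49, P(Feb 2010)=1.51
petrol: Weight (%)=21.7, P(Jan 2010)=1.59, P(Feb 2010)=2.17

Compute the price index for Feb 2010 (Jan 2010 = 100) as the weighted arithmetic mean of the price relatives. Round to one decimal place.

120.6

rice: 23.7 × (2.06/1.87) = 23.7 × 1.101604 = 26.1080
beef: 7.1 × (18.74/19.89) = 7.1 × 0.942182 = 6.6895
tea: 15.4 × (9.28/8.31) = 15.4 × 1.116727 = 17.1976
chicken: 21.4 × (14.17/10.07) = 21.4 × 1.407150 = 30.1130
milk: 10.7 × (1.51/1.49) = 10.7 × 1.013423 = 10.8436
petrol: 21.7 × (2.17/1.59) = 21.7 × 1.364780 = 29.6157
Index = Σ wᵢ·(p₁ᵢ/p₀ᵢ) = 26.1080 + 6.6895 + 17.1976 + 30.1130 + 10.8436 + 29.6157 = 120.5675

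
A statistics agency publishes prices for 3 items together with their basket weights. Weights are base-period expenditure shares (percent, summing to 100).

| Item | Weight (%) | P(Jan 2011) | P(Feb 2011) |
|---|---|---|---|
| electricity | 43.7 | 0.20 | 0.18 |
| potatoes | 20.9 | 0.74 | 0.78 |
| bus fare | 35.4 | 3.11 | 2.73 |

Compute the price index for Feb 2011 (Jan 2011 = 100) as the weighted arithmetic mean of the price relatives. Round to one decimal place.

electricity: 43.7 × (0.18/0.20) = 43.7 × 0.900000 = 39.3300
potatoes: 20.9 × (0.78/0.74) = 20.9 × 1.054054 = 22.0297
bus fare: 35.4 × (2.73/3.11) = 35.4 × 0.877814 = 31.0746
Index = Σ wᵢ·(p₁ᵢ/p₀ᵢ) = 39.3300 + 22.0297 + 31.0746 = 92.4343

92.4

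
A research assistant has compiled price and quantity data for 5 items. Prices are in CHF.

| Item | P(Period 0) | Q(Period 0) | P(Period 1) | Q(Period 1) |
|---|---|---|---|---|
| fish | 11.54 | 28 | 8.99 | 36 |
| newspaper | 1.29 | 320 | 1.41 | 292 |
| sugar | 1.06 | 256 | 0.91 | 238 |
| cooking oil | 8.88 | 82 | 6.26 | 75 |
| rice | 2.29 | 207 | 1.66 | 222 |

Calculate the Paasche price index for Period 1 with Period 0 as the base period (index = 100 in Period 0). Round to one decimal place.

80.7

Paasche price index uses current-period quantities as weights.
ΣP(Period 1)·Q(Period 1) = 8.99×36 + 1.41×292 + 0.91×238 + 6.26×75 + 1.66×222 = 323.64 + 411.72 + 216.58 + 469.5 + 368.52 = 1789.96
ΣP(Period 0)·Q(Period 1) = 11.54×36 + 1.29×292 + 1.06×238 + 8.88×75 + 2.29×222 = 415.44 + 376.68 + 252.28 + 666 + 508.38 = 2218.78
Index = 1789.96 / 2218.78 × 100 = 80.6732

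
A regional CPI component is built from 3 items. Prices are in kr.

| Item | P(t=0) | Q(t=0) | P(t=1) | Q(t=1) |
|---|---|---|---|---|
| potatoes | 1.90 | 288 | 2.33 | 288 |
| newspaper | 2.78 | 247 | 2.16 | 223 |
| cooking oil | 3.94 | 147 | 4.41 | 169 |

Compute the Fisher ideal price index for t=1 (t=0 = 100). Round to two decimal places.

Laspeyres component (base-period weights):
ΣP(t=1)Q(t=0) = 2.33×288 + 2.16×247 + 4.41×147 = 671.04 + 533.52 + 648.27 = 1852.83
ΣP(t=0)Q(t=0) = 1.90×288 + 2.78×247 + 3.94×147 = 547.2 + 686.66 + 579.18 = 1813.04
L = 1852.83 / 1813.04 × 100 = 102.1947
Paasche component (current-period weights):
ΣP(t=1)Q(t=1) = 2.33×288 + 2.16×223 + 4.41×169 = 671.04 + 481.68 + 745.29 = 1898.01
ΣP(t=0)Q(t=1) = 1.90×288 + 2.78×223 + 3.94×169 = 547.2 + 619.94 + 665.86 = 1833
P = 1898.01 / 1833 × 100 = 103.5466
Fisher = √(L × P) = √(102.1947 × 103.5466) = 102.8684

102.87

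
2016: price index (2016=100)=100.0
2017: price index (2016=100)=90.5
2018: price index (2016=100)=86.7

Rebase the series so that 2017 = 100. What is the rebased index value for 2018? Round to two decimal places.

95.80

Rebased(2018) = 86.7 / 90.5 × 100 = 95.8011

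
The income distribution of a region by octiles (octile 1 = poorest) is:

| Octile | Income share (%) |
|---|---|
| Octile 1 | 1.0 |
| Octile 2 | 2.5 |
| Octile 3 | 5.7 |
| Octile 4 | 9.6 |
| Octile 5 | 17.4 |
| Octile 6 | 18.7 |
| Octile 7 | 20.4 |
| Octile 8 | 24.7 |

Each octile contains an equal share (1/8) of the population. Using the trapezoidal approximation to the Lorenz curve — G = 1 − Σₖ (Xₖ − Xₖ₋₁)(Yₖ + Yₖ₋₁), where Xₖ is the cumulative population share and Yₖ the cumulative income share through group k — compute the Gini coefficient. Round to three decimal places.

0.378

Cumulative income shares Yₖ: 0.0100, 0.0350, 0.0920, 0.1880, 0.3620, 0.5490, 0.7530, 1.0000
Σ (Xₖ−Xₖ₋₁)(Yₖ+Yₖ₋₁) = (1/8)(0.0100+0.0000) + (1/8)(0.0350+0.0100) + (1/8)(0.0920+0.0350) + (1/8)(0.1880+0.0920) + (1/8)(0.3620+0.1880) + (1/8)(0.5490+0.3620) + (1/8)(0.7530+0.5490) + (1/8)(1.0000+0.7530)
  = 0.0013 + 0.0056 + 0.0159 + 0.0350 + 0.0688 + 0.1139 + 0.1627 + 0.2191 = 0.6222
G = 1 − 0.6222 = 0.3778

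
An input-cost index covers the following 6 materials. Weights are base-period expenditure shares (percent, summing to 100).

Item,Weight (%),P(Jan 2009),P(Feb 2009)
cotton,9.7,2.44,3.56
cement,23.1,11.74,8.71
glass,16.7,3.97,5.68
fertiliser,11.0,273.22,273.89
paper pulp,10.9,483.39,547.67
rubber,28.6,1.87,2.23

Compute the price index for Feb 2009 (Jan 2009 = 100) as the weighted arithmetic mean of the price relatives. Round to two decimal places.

cotton: 9.7 × (3.56/2.44) = 9.7 × 1.459016 = 14.1525
cement: 23.1 × (8.71/11.74) = 23.1 × 0.741908 = 17.1381
glass: 16.7 × (5.68/3.97) = 16.7 × 1.430730 = 23.8932
fertiliser: 11.0 × (273.89/273.22) = 11.0 × 1.002452 = 11.0270
paper pulp: 10.9 × (547.67/483.39) = 10.9 × 1.132978 = 12.3495
rubber: 28.6 × (2.23/1.87) = 28.6 × 1.192513 = 34.1059
Index = Σ wᵢ·(p₁ᵢ/p₀ᵢ) = 14.1525 + 17.1381 + 23.8932 + 11.0270 + 12.3495 + 34.1059 = 112.6660

112.67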